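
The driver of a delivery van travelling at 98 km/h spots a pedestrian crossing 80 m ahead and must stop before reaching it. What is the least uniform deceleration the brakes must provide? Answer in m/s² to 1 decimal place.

98 km/h ÷ 3.6 = 27.2222 m/s.
v² = 2a·d ⇒ a = v²/(2d) = 27.2222² / (2 × 80.000) = 741.048 / 160.000 = 4.6315 m/s².

Required deceleration ≈ 4.6 m/s²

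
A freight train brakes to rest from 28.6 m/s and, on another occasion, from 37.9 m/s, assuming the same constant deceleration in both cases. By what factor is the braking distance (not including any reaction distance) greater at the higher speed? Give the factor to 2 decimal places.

Factor ≈ 1.76

Braking distance d = v²/(2a), so with a fixed, d ∝ v².
Factor = (37.9/28.6)² = 1.3252² = 1.7562.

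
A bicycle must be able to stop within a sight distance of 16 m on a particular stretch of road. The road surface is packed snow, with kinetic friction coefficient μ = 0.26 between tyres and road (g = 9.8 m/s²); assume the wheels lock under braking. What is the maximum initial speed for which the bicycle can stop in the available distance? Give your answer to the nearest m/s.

Maximum speed ≈ 9 m/s

a = μg = 0.26 × 9.8 = 2.548 m/s².
v²/(2a) = d ⇒ v = √(2 × 2.548 × 16) = √81.54 = 9.0300 m/s.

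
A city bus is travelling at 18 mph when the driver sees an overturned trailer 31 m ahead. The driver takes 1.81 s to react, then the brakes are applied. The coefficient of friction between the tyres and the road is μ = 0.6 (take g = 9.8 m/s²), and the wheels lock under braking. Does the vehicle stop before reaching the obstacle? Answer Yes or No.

Yes

18 mph × 0.44704 = 8.0467 m/s.
a = μg = 0.6 × 9.8 = 5.880 m/s².
Reaction distance = 8.0467 × 1.81 = 14.565 m.
Braking distance = v²/(2a) = 64.749 / 11.760 = 5.506 m.
Total stopping distance = 14.565 + 5.506 = 20.071 m, vs 31 m available — it stops with 31 − 20.071 = 10.929 m to spare.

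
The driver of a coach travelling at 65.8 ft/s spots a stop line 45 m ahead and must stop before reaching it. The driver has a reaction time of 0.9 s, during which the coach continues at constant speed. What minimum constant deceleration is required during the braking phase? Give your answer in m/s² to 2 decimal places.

Required deceleration ≈ 7.46 m/s²

65.8 ft/s × 0.3048 = 20.0558 m/s.
Distance covered during reaction = 20.0558 × 0.9 = 18.050 m.
Distance available for braking: 45 − 18.050 = 26.950 m.
v² = 2a·d ⇒ a = v²/(2d) = 20.0558² / (2 × 26.950) = 402.235 / 53.900 = 7.4626 m/s².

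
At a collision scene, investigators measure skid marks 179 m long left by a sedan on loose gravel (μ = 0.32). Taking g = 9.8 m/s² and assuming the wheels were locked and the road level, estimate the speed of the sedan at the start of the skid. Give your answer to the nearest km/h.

Initial speed ≈ 121 km/h

Deceleration a = μg = 0.32 × 9.8 = 3.136 m/s².
v = √(2a·d) = √(2 × 3.136 × 179) = √1122.688 = 33.5065 m/s.
= 33.5065 × 3.6 = 120.623 km/h.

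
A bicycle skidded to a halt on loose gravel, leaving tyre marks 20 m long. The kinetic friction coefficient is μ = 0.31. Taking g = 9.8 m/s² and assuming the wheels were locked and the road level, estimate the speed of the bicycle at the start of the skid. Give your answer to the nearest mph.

Deceleration a = μg = 0.31 × 9.8 = 3.038 m/s².
v = √(2a·d) = √(2 × 3.038 × 20) = √121.520 = 11.0236 m/s.
= 11.0236 ÷ 0.44704 = 24.659 mph.

Initial speed ≈ 25 mph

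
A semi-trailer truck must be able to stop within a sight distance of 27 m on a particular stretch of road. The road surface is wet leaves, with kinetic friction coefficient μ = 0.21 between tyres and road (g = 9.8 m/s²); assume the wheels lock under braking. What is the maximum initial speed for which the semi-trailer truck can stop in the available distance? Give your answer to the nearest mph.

Maximum speed ≈ 24 mph

a = μg = 0.21 × 9.8 = 2.058 m/s².
v²/(2a) = d ⇒ v = √(2 × 2.058 × 27) = √111.13 = 10.5418 m/s.
10.5418 m/s ÷ 0.44704 = 23.581 mph.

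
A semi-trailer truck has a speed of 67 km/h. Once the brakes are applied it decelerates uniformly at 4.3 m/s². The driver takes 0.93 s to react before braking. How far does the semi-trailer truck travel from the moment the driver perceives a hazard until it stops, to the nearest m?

Total stopping distance ≈ 58 m

67 km/h ÷ 3.6 = 18.6111 m/s.
Reaction distance = v·t_r = 18.6111 × 0.93 = 17.308 m.
Braking distance = v²/(2a) = 18.6111² / (2 × 4.300) = 346.373 / 8.600 = 40.276 m.
Total = 17.308 + 40.276 = 57.584 m.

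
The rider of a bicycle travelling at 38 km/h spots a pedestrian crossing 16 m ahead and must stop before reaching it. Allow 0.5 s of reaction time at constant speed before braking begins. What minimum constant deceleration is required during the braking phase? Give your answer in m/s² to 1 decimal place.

38 km/h ÷ 3.6 = 10.5556 m/s.
Distance covered during reaction = 10.5556 × 0.5 = 5.278 m.
Distance available for braking: 16 − 5.278 = 10.722 m.
v² = 2a·d ⇒ a = v²/(2d) = 10.5556² / (2 × 10.722) = 111.421 / 21.444 = 5.1959 m/s².

Required deceleration ≈ 5.2 m/s²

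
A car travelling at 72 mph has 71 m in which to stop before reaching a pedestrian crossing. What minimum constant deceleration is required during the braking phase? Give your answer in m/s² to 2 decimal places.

Required deceleration ≈ 7.30 m/s²

72 mph × 0.44704 = 32.1869 m/s.
v² = 2a·d ⇒ a = v²/(2d) = 32.1869² / (2 × 71.000) = 1035.997 / 142.000 = 7.2958 m/s².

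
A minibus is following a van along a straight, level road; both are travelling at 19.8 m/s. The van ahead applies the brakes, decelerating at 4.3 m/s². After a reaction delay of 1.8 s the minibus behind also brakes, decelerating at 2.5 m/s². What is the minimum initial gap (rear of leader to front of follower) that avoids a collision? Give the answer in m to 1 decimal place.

Leader travels v²/(2a_L) = 392.040 / 8.600 = 45.586 m before stopping.
Follower covers v·t_r = 19.8000 × 1.8 = 35.640 m while reacting, then v²/(2a_F) = 392.040 / 5.000 = 78.408 m while braking, for a total of 35.640 + 78.408 = 114.048 m.
Since a_F ≤ a_L and the follower starts braking later, the follower is never slower than the leader, so the closest approach is when both have stopped.
Minimum gap = 114.048 − 45.586 = 68.462 m.

Minimum gap ≈ 68.5 m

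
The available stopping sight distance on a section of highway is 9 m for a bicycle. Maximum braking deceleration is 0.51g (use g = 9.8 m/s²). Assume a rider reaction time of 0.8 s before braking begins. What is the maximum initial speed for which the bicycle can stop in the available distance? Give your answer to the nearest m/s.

a = 0.51 × 9.8 = 4.998 m/s².
Stopping distance: v·t_r + v²/(2a) = 9 with t_r = 0.8 s and a = 4.998 m/s².
So v² + 7.997 v − 89.96 = 0.
Positive root: v = −a·t_r + √((a·t_r)² + 2a·d) = −3.998 + √(15.984 + 89.96) = 6.2949 m/s.

Maximum speed ≈ 6 m/s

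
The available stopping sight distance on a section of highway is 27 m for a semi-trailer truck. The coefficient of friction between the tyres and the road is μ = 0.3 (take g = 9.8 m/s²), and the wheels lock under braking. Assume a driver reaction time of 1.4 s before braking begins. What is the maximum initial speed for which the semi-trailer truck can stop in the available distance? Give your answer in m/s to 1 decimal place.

Maximum speed ≈ 9.1 m/s

a = μg = 0.3 × 9.8 = 2.940 m/s².
Stopping distance: v·t_r + v²/(2a) = 27 with t_r = 1.4 s and a = 2.940 m/s².
So v² + 8.232 v − 158.76 = 0.
Positive root: v = −a·t_r + √((a·t_r)² + 2a·d) = −4.116 + √(16.941 + 158.76) = 9.1392 m/s.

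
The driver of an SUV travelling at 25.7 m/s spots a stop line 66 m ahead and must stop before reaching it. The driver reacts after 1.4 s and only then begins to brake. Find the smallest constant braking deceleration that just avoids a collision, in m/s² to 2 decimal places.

Required deceleration ≈ 11.00 m/s²

Distance covered during reaction = 25.7000 × 1.4 = 35.980 m.
Distance available for braking: 66 − 35.980 = 30.020 m.
v² = 2a·d ⇒ a = v²/(2d) = 25.7000² / (2 × 30.020) = 660.490 / 60.040 = 11.0008 m/s².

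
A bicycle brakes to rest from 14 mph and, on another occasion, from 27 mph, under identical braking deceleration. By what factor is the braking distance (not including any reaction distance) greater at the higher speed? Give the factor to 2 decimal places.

Braking distance d = v²/(2a), so with a fixed, d ∝ v².
Factor = (27/14)² = 1.9286² = 3.7195.

Factor ≈ 3.72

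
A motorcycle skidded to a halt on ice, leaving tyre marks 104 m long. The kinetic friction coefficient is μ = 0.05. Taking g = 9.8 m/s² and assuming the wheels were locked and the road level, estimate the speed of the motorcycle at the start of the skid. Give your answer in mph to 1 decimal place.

Initial speed ≈ 22.6 mph

Deceleration a = μg = 0.05 × 9.8 = 0.490 m/s².
v = √(2a·d) = √(2 × 0.490 × 104) = √101.920 = 10.0955 m/s.
= 10.0955 ÷ 0.44704 = 22.583 mph.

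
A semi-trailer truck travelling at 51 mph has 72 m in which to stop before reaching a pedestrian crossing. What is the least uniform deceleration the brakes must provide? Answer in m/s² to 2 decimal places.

Required deceleration ≈ 3.61 m/s²

51 mph × 0.44704 = 22.7990 m/s.
v² = 2a·d ⇒ a = v²/(2d) = 22.7990² / (2 × 72.000) = 519.794 / 144.000 = 3.6097 m/s².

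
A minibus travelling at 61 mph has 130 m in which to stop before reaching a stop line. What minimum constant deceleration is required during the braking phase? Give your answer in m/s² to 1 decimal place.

61 mph × 0.44704 = 27.2694 m/s.
v² = 2a·d ⇒ a = v²/(2d) = 27.2694² / (2 × 130.000) = 743.620 / 260.000 = 2.8601 m/s².

Required deceleration ≈ 2.9 m/s²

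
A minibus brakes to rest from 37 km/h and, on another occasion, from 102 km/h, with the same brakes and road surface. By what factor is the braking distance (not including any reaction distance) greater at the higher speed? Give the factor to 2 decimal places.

Braking distance d = v²/(2a), so with a fixed, d ∝ v².
Factor = (102/37)² = 2.7568² = 7.5999.

Factor ≈ 7.60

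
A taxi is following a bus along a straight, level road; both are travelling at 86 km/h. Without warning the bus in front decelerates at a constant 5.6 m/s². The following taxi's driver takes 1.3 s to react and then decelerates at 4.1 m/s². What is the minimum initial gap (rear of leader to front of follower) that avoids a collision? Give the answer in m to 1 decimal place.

86 km/h ÷ 3.6 = 23.8889 m/s.
Leader travels v²/(2a_L) = 570.680 / 11.200 = 50.954 m before stopping.
Follower covers v·t_r = 23.8889 × 1.3 = 31.056 m while reacting, then v²/(2a_F) = 570.680 / 8.200 = 69.595 m while braking, for a total of 31.056 + 69.595 = 100.651 m.
Since a_F ≤ a_L and the follower starts braking later, the follower is never slower than the leader, so the closest approach is when both have stopped.
Minimum gap = 100.651 − 50.954 = 49.697 m.

Minimum gap ≈ 49.7 m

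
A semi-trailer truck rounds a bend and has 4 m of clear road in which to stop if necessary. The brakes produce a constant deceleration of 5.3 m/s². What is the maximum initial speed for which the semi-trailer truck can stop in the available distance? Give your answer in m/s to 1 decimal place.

v²/(2a) = d ⇒ v = √(2 × 5.300 × 4) = √42.40 = 6.5115 m/s.

Maximum speed ≈ 6.5 m/s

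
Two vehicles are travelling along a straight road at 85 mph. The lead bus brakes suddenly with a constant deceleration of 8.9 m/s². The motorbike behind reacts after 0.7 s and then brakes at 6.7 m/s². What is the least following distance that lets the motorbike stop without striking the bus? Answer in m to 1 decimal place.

85 mph × 0.44704 = 37.9984 m/s.
Leader travels v²/(2a_L) = 1443.878 / 17.800 = 81.117 m before stopping.
Follower covers v·t_r = 37.9984 × 0.7 = 26.599 m while reacting, then v²/(2a_F) = 1443.878 / 13.400 = 107.752 m while braking, for a total of 26.599 + 107.752 = 134.351 m.
Since a_F ≤ a_L and the follower starts braking later, the follower is never slower than the leader, so the closest approach is when both have stopped.
Minimum gap = 134.351 − 81.117 = 53.234 m.

Minimum gap ≈ 53.2 m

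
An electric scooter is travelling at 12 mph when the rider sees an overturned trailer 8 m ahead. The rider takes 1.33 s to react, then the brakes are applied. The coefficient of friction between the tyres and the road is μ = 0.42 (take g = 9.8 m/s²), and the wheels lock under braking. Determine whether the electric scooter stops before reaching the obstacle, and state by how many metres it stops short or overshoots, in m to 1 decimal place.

12 mph × 0.44704 = 5.3645 m/s.
a = μg = 0.42 × 9.8 = 4.116 m/s².
Reaction distance = 5.3645 × 1.33 = 7.135 m.
Braking distance = v²/(2a) = 28.778 / 8.232 = 3.496 m.
Total stopping distance = 7.135 + 3.496 = 10.631 m, vs 8 m available — it cannot stop in time and overshoots by 10.631 − 8 = 2.631 m.

No — it overshoots by 2.6 m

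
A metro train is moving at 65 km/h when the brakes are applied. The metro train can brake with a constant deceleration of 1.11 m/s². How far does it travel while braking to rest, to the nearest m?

65 km/h ÷ 3.6 = 18.0556 m/s.
Braking distance = v²/(2a) = 18.0556² / (2 × 1.110) = 326.005 / 2.220 = 146.849 m.

Braking distance ≈ 147 m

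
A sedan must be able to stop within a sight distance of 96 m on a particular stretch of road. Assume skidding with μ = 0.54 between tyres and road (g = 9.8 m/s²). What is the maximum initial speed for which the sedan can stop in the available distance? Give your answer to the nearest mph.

Maximum speed ≈ 71 mph

a = μg = 0.54 × 9.8 = 5.292 m/s².
v²/(2a) = d ⇒ v = √(2 × 5.292 × 96) = √1016.06 = 31.8757 m/s.
31.8757 m/s ÷ 0.44704 = 71.304 mph.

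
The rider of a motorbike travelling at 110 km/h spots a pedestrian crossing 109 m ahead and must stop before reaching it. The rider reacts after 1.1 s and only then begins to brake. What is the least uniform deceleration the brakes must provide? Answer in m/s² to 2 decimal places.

Required deceleration ≈ 6.19 m/s²

110 km/h ÷ 3.6 = 30.5556 m/s.
Distance covered during reaction = 30.5556 × 1.1 = 33.611 m.
Distance available for braking: 109 − 33.611 = 75.389 m.
v² = 2a·d ⇒ a = v²/(2d) = 30.5556² / (2 × 75.389) = 933.645 / 150.778 = 6.1922 m/s².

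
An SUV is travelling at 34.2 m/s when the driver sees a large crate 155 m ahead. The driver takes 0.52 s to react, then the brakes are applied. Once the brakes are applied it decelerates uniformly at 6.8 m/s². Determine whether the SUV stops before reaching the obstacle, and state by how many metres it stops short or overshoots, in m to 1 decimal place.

Yes — it stops 51.2 m short of the obstacle

Reaction distance = 34.2000 × 0.52 = 17.784 m.
Braking distance = v²/(2a) = 1169.640 / 13.600 = 86.003 m.
Total stopping distance = 17.784 + 86.003 = 103.787 m, vs 155 m available — it stops with 155 − 103.787 = 51.213 m to spare.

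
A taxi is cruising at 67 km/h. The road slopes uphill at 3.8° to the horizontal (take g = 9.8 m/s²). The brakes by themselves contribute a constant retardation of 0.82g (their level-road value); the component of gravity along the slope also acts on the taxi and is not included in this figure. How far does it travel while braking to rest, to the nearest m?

67 km/h ÷ 3.6 = 18.6111 m/s.
a = 0.82 × 9.8 = 8.036 m/s².
Gravity along the uphill slope adds to the braking deceleration: a_eff = 8.036 + 9.8·sin 3.8° = 8.036 + 0.649 = 8.685 m/s².
Braking distance = v²/(2a) = 18.6111² / (2 × 8.685) = 346.373 / 17.370 = 19.941 m.

Braking distance ≈ 20 m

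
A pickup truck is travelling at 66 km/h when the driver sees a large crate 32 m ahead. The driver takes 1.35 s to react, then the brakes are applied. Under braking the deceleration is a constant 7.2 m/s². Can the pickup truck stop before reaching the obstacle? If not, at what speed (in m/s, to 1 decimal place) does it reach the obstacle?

No — it strikes the obstacle at 15.2 m/s

66 km/h ÷ 3.6 = 18.3333 m/s.
Reaction distance = 18.3333 × 1.35 = 24.750 m.
Braking distance needed to stop: v²/(2a) = 336.110 / 14.400 = 23.341 m, so total needed = 24.750 + 23.341 = 48.091 m > 32 m — it cannot stop.
Distance remaining when braking begins: 32 − 24.750 = 7.250 m.
v² = v₀² − 2a·d = 336.110 − 2 × 7.200 × 7.250 = 231.710 m²/s².
v = √231.710 = 15.222 m/s.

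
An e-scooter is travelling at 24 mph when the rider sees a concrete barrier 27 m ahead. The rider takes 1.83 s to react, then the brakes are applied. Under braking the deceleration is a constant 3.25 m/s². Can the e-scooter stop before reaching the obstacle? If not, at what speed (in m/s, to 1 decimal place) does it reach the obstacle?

No — it strikes the obstacle at 8.2 m/s

24 mph × 0.44704 = 10.7290 m/s.
Reaction distance = 10.7290 × 1.83 = 19.634 m.
Braking distance needed to stop: v²/(2a) = 115.111 / 6.500 = 17.709 m, so total needed = 19.634 + 17.709 = 37.343 m > 27 m — it cannot stop.
Distance remaining when braking begins: 27 − 19.634 = 7.366 m.
v² = v₀² − 2a·d = 115.111 − 2 × 3.250 × 7.366 = 67.232 m²/s².
v = √67.232 = 8.200 m/s.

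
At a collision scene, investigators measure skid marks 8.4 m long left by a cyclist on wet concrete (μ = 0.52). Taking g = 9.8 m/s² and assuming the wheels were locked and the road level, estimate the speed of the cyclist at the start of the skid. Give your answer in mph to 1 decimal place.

Deceleration a = μg = 0.52 × 9.8 = 5.096 m/s².
v = √(2a·d) = √(2 × 5.096 × 8.4) = √85.613 = 9.2527 m/s.
= 9.2527 ÷ 0.44704 = 20.698 mph.

Initial speed ≈ 20.7 mph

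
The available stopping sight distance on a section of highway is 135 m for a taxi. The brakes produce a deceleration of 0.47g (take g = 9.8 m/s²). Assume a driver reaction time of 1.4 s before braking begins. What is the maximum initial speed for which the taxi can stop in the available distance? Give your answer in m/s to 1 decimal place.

Maximum speed ≈ 29.4 m/s

a = 0.47 × 9.8 = 4.606 m/s².
Stopping distance: v·t_r + v²/(2a) = 135 with t_r = 1.4 s and a = 4.606 m/s².
So v² + 12.897 v − 1243.62 = 0.
Positive root: v = −a·t_r + √((a·t_r)² + 2a·d) = −6.448 + √(41.577 + 1243.62) = 29.4016 m/s.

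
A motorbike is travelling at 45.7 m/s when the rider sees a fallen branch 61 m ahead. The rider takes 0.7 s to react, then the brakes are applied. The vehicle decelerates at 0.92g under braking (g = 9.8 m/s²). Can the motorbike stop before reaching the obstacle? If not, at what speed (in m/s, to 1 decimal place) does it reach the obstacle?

a = 0.92 × 9.8 = 9.016 m/s².
Reaction distance = 45.7000 × 0.7 = 31.990 m.
Braking distance needed to stop: v²/(2a) = 2088.490 / 18.032 = 115.821 m, so total needed = 31.990 + 115.821 = 147.811 m > 61 m — it cannot stop.
Distance remaining when braking begins: 61 − 31.990 = 29.010 m.
v² = v₀² − 2a·d = 2088.490 − 2 × 9.016 × 29.010 = 1565.382 m²/s².
v = √1565.382 = 39.565 m/s.

No — it strikes the obstacle at 39.6 m/s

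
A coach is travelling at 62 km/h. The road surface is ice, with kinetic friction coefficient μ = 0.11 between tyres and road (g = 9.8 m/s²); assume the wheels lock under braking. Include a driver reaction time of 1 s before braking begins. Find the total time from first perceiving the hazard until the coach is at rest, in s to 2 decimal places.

62 km/h ÷ 3.6 = 17.2222 m/s.
a = μg = 0.11 × 9.8 = 1.078 m/s².
Braking time = v/a = 17.2222 / 1.078 = 15.976 s.
Total = 1 + 15.976 = 16.976 s.

Total time ≈ 16.98 s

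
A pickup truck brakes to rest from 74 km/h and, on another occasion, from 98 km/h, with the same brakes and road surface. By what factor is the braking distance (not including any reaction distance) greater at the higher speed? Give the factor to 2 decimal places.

Braking distance d = v²/(2a), so with a fixed, d ∝ v².
Factor = (98/74)² = 1.3243² = 1.7538.

Factor ≈ 1.75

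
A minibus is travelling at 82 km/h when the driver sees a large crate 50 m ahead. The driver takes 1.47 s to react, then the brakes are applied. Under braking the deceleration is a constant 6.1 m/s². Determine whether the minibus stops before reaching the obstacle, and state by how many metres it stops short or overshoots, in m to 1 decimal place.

82 km/h ÷ 3.6 = 22.7778 m/s.
Reaction distance = 22.7778 × 1.47 = 33.483 m.
Braking distance = v²/(2a) = 518.828 / 12.200 = 42.527 m.
Total stopping distance = 33.483 + 42.527 = 76.010 m, vs 50 m available — it cannot stop in time and overshoots by 76.010 − 50 = 26.010 m.

No — it overshoots by 26.0 m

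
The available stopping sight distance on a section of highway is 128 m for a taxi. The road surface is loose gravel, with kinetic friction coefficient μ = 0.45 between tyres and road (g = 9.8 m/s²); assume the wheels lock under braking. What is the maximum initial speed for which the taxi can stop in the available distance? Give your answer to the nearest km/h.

a = μg = 0.45 × 9.8 = 4.410 m/s².
v²/(2a) = d ⇒ v = √(2 × 4.410 × 128) = √1128.96 = 33.6000 m/s.
33.6000 m/s × 3.6 = 120.960 km/h.

Maximum speed ≈ 121 km/h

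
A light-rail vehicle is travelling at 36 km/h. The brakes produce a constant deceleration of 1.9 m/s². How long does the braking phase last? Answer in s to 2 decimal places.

Braking time ≈ 5.26 s

36 km/h ÷ 3.6 = 10.0000 m/s.
Braking time = v/a = 10.0000 / 1.900 = 5.263 s.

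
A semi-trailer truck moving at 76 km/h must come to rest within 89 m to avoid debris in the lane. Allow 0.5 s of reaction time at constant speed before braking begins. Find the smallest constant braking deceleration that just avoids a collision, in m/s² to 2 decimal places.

76 km/h ÷ 3.6 = 21.1111 m/s.
Distance covered during reaction = 21.1111 × 0.5 = 10.556 m.
Distance available for braking: 89 − 10.556 = 78.444 m.
v² = 2a·d ⇒ a = v²/(2d) = 21.1111² / (2 × 78.444) = 445.679 / 156.888 = 2.8407 m/s².

Required deceleration ≈ 2.84 m/s²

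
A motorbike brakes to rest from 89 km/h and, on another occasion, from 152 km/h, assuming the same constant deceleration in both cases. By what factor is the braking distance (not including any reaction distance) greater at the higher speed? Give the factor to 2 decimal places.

Factor ≈ 2.92

Braking distance d = v²/(2a), so with a fixed, d ∝ v².
Factor = (152/89)² = 1.7079² = 2.9169.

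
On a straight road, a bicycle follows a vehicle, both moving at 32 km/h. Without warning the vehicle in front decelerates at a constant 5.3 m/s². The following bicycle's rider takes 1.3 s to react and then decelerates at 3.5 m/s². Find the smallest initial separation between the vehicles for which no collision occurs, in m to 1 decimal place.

32 km/h ÷ 3.6 = 8.8889 m/s.
Leader travels v²/(2a_L) = 79.013 / 10.600 = 7.454 m before stopping.
Follower covers v·t_r = 8.8889 × 1.3 = 11.556 m while reacting, then v²/(2a_F) = 79.013 / 7.000 = 11.288 m while braking, for a total of 11.556 + 11.288 = 22.844 m.
Since a_F ≤ a_L and the follower starts braking later, the follower is never slower than the leader, so the closest approach is when both have stopped.
Minimum gap = 22.844 − 7.454 = 15.390 m.

Minimum gap ≈ 15.4 m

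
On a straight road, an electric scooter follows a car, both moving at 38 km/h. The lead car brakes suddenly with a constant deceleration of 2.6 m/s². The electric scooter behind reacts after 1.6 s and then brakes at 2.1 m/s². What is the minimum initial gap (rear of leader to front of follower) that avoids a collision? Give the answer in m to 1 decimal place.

38 km/h ÷ 3.6 = 10.5556 m/s.
Leader travels v²/(2a_L) = 111.421 / 5.200 = 21.427 m before stopping.
Follower covers v·t_r = 10.5556 × 1.6 = 16.889 m while reacting, then v²/(2a_F) = 111.421 / 4.200 = 26.529 m while braking, for a total of 16.889 + 26.529 = 43.418 m.
Since a_F ≤ a_L and the follower starts braking later, the follower is never slower than the leader, so the closest approach is when both have stopped.
Minimum gap = 43.418 − 21.427 = 21.991 m.

Minimum gap ≈ 22.0 m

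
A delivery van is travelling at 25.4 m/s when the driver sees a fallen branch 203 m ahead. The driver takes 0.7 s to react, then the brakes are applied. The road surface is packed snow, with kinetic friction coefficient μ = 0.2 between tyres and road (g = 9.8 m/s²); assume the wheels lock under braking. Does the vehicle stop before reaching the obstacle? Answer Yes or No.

Yes

a = μg = 0.2 × 9.8 = 1.960 m/s².
Reaction distance = 25.4000 × 0.7 = 17.780 m.
Braking distance = v²/(2a) = 645.160 / 3.920 = 164.582 m.
Total stopping distance = 17.780 + 164.582 = 182.362 m, vs 203 m available — it stops with 203 − 182.362 = 20.638 m to spare.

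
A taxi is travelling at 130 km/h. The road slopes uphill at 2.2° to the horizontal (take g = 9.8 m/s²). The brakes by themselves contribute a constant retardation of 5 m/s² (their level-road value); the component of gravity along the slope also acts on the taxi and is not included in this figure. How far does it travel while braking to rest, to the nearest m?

Braking distance ≈ 121 m

130 km/h ÷ 3.6 = 36.1111 m/s.
Gravity along the uphill slope adds to the braking deceleration: a_eff = 5.000 + 9.8·sin 2.2° = 5.000 + 0.376 = 5.376 m/s².
Braking distance = v²/(2a) = 36.1111² / (2 × 5.376) = 1304.012 / 10.752 = 121.281 m.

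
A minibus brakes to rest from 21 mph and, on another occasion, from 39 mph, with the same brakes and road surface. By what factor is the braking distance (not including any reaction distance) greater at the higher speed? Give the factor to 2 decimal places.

Factor ≈ 3.45

Braking distance d = v²/(2a), so with a fixed, d ∝ v².
Factor = (39/21)² = 1.8571² = 3.4488.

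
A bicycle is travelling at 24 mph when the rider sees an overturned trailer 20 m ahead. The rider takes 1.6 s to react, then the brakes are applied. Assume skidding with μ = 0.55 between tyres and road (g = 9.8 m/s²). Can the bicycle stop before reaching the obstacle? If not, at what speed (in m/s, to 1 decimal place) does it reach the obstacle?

No — it strikes the obstacle at 9.2 m/s

24 mph × 0.44704 = 10.7290 m/s.
a = μg = 0.55 × 9.8 = 5.390 m/s².
Reaction distance = 10.7290 × 1.6 = 17.166 m.
Braking distance needed to stop: v²/(2a) = 115.111 / 10.780 = 10.678 m, so total needed = 17.166 + 10.678 = 27.844 m > 20 m — it cannot stop.
Distance remaining when braking begins: 20 − 17.166 = 2.834 m.
v² = v₀² − 2a·d = 115.111 − 2 × 5.390 × 2.834 = 84.560 m²/s².
v = √84.560 = 9.196 m/s.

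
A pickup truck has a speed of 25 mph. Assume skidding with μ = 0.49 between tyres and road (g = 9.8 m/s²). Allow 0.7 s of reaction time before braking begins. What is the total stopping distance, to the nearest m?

25 mph × 0.44704 = 11.1760 m/s.
a = μg = 0.49 × 9.8 = 4.802 m/s².
Reaction distance = v·t_r = 11.1760 × 0.7 = 7.823 m.
Braking distance = v²/(2a) = 11.1760² / (2 × 4.802) = 124.903 / 9.604 = 13.005 m.
Total = 7.823 + 13.005 = 20.828 m.

Total stopping distance ≈ 21 m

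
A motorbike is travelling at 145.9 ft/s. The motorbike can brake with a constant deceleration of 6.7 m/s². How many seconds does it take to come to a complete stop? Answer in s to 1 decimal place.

145.9 ft/s × 0.3048 = 44.4703 m/s.
Braking time = v/a = 44.4703 / 6.700 = 6.637 s.

Braking time ≈ 6.6 s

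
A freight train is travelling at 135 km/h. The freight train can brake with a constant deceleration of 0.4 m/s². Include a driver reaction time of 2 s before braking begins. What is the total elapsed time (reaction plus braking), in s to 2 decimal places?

Total time ≈ 95.75 s

135 km/h ÷ 3.6 = 37.5000 m/s.
Braking time = v/a = 37.5000 / 0.400 = 93.750 s.
Total = 2 + 93.750 = 95.750 s.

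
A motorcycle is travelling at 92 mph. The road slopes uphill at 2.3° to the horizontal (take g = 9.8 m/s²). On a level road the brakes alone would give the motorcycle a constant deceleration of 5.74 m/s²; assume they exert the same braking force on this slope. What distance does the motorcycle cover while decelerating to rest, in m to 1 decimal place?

92 mph × 0.44704 = 41.1277 m/s.
Gravity along the uphill slope adds to the braking deceleration: a_eff = 5.740 + 9.8·sin 2.3° = 5.740 + 0.393 = 6.133 m/s².
Braking distance = v²/(2a) = 41.1277² / (2 × 6.133) = 1691.488 / 12.266 = 137.901 m.

Braking distance ≈ 137.9 m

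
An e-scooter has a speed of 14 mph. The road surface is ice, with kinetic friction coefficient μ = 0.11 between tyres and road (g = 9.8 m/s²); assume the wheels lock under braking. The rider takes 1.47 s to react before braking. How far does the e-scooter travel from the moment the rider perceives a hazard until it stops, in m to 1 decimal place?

14 mph × 0.44704 = 6.2586 m/s.
a = μg = 0.11 × 9.8 = 1.078 m/s².
Reaction distance = v·t_r = 6.2586 × 1.47 = 9.200 m.
Braking distance = v²/(2a) = 6.2586² / (2 × 1.078) = 39.170 / 2.156 = 18.168 m.
Total = 9.200 + 18.168 = 27.368 m.

Total stopping distance ≈ 27.4 m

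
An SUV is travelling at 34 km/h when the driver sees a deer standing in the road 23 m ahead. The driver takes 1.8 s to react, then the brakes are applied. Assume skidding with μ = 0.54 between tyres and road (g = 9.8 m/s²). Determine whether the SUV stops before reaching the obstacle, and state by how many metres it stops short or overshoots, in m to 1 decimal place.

34 km/h ÷ 3.6 = 9.4444 m/s.
a = μg = 0.54 × 9.8 = 5.292 m/s².
Reaction distance = 9.4444 × 1.8 = 17.000 m.
Braking distance = v²/(2a) = 89.197 / 10.584 = 8.428 m.
Total stopping distance = 17.000 + 8.428 = 25.428 m, vs 23 m available — it cannot stop in time and overshoots by 25.428 − 23 = 2.428 m.

No — it overshoots by 2.4 m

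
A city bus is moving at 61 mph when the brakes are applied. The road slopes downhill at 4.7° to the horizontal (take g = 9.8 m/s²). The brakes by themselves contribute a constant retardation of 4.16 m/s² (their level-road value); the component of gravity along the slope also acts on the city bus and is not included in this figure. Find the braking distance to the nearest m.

Braking distance ≈ 111 m

61 mph × 0.44704 = 27.2694 m/s.
Gravity along the downhill slope reduces the braking deceleration: a_eff = 4.160 − 9.8·sin 4.7° = 4.160 − 0.803 = 3.357 m/s².
Braking distance = v²/(2a) = 27.2694² / (2 × 3.357) = 743.620 / 6.714 = 110.757 m.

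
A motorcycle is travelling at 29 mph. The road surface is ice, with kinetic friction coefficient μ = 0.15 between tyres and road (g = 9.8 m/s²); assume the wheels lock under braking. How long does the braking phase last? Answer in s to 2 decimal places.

Braking time ≈ 8.82 s

29 mph × 0.44704 = 12.9642 m/s.
a = μg = 0.15 × 9.8 = 1.470 m/s².
Braking time = v/a = 12.9642 / 1.470 = 8.819 s.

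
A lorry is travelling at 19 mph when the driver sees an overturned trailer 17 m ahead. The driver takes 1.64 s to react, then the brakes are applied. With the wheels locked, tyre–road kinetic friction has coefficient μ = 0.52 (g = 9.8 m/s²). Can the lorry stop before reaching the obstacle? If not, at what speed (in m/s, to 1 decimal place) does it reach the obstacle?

No — it strikes the obstacle at 6.4 m/s

19 mph × 0.44704 = 8.4938 m/s.
a = μg = 0.52 × 9.8 = 5.096 m/s².
Reaction distance = 8.4938 × 1.64 = 13.930 m.
Braking distance needed to stop: v²/(2a) = 72.145 / 10.192 = 7.079 m, so total needed = 13.930 + 7.079 = 21.009 m > 17 m — it cannot stop.
Distance remaining when braking begins: 17 − 13.930 = 3.070 m.
v² = v₀² − 2a·d = 72.145 − 2 × 5.096 × 3.070 = 40.856 m²/s².
v = √40.856 = 6.392 m/s.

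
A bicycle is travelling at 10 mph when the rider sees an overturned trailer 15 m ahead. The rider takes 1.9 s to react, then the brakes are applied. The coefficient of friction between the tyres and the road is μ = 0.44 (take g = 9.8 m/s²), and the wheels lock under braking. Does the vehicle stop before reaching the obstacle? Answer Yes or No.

Yes

10 mph × 0.44704 = 4.4704 m/s.
a = μg = 0.44 × 9.8 = 4.312 m/s².
Reaction distance = 4.4704 × 1.9 = 8.494 m.
Braking distance = v²/(2a) = 19.984 / 8.624 = 2.317 m.
Total stopping distance = 8.494 + 2.317 = 10.811 m, vs 15 m available — it stops with 15 − 10.811 = 4.189 m to spare.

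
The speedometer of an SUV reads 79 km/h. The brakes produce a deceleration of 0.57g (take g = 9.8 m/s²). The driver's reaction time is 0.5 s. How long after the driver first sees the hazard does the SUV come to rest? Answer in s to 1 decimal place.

79 km/h ÷ 3.6 = 21.9444 m/s.
a = 0.57 × 9.8 = 5.586 m/s².
Braking time = v/a = 21.9444 / 5.586 = 3.928 s.
Total = 0.5 + 3.928 = 4.428 s.

Total time ≈ 4.4 s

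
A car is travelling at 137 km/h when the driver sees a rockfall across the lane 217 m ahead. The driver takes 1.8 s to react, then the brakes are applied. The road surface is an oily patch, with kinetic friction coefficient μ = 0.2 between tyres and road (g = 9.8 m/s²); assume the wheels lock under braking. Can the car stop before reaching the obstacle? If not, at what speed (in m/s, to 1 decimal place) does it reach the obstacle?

No — it strikes the obstacle at 29.4 m/s

137 km/h ÷ 3.6 = 38.0556 m/s.
a = μg = 0.2 × 9.8 = 1.960 m/s².
Reaction distance = 38.0556 × 1.8 = 68.500 m.
Braking distance needed to stop: v²/(2a) = 1448.229 / 3.920 = 369.446 m, so total needed = 68.500 + 369.446 = 437.946 m > 217 m — it cannot stop.
Distance remaining when braking begins: 217 − 68.500 = 148.500 m.
v² = v₀² − 2a·d = 1448.229 − 2 × 1.960 × 148.500 = 866.109 m²/s².
v = √866.109 = 29.430 m/s.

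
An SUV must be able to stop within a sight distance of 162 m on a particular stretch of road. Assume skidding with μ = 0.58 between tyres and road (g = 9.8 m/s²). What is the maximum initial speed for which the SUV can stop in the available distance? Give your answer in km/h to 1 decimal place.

a = μg = 0.58 × 9.8 = 5.684 m/s².
v²/(2a) = d ⇒ v = √(2 × 5.684 × 162) = √1841.62 = 42.9141 m/s.
42.9141 m/s × 3.6 = 154.491 km/h.

Maximum speed ≈ 154.5 km/h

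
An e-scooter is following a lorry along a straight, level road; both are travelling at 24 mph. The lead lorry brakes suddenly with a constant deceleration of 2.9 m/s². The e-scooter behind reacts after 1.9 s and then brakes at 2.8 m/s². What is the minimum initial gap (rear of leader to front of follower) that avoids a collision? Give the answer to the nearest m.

24 mph × 0.44704 = 10.7290 m/s.
Leader travels v²/(2a_L) = 115.111 / 5.800 = 19.847 m before stopping.
Follower covers v·t_r = 10.7290 × 1.9 = 20.385 m while reacting, then v²/(2a_F) = 115.111 / 5.600 = 20.556 m while braking, for a total of 20.385 + 20.556 = 40.941 m.
Since a_F ≤ a_L and the follower starts braking later, the follower is never slower than the leader, so the closest approach is when both have stopped.
Minimum gap = 40.941 − 19.847 = 21.094 m.

Minimum gap ≈ 21 m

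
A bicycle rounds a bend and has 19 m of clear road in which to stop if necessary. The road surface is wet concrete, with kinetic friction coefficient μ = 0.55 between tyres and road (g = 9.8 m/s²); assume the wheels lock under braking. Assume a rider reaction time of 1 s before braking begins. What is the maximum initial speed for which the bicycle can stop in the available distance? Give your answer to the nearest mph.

Maximum speed ≈ 22 mph

a = μg = 0.55 × 9.8 = 5.390 m/s².
Stopping distance: v·t_r + v²/(2a) = 19 with t_r = 1 s and a = 5.390 m/s².
So v² + 10.780 v − 204.82 = 0.
Positive root: v = −a·t_r + √((a·t_r)² + 2a·d) = −5.390 + √(29.052 + 204.82) = 9.9029 m/s.
9.9029 m/s ÷ 0.44704 = 22.152 mph.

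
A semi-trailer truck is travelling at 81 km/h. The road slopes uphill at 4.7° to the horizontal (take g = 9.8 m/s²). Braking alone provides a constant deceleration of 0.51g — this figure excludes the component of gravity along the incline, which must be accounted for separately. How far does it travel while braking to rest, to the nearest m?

Braking distance ≈ 44 m

81 km/h ÷ 3.6 = 22.5000 m/s.
a = 0.51 × 9.8 = 4.998 m/s².
Gravity along the uphill slope adds to the braking deceleration: a_eff = 4.998 + 9.8·sin 4.7° = 4.998 + 0.803 = 5.801 m/s².
Braking distance = v²/(2a) = 22.5000² / (2 × 5.801) = 506.250 / 11.602 = 43.635 m.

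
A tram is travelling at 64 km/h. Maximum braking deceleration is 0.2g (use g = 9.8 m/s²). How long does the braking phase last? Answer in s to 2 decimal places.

Braking time ≈ 9.07 s

64 km/h ÷ 3.6 = 17.7778 m/s.
a = 0.2 × 9.8 = 1.960 m/s².
Braking time = v/a = 17.7778 / 1.960 = 9.070 s.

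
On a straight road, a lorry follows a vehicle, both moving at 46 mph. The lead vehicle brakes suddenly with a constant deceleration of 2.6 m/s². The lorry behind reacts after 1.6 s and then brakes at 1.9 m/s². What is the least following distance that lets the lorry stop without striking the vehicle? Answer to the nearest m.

Minimum gap ≈ 63 m

46 mph × 0.44704 = 20.5638 m/s.
Leader travels v²/(2a_L) = 422.870 / 5.200 = 81.321 m before stopping.
Follower covers v·t_r = 20.5638 × 1.6 = 32.902 m while reacting, then v²/(2a_F) = 422.870 / 3.800 = 111.282 m while braking, for a total of 32.902 + 111.282 = 144.184 m.
Since a_F ≤ a_L and the follower starts braking later, the follower is never slower than the leader, so the closest approach is when both have stopped.
Minimum gap = 144.184 − 81.321 = 62.863 m.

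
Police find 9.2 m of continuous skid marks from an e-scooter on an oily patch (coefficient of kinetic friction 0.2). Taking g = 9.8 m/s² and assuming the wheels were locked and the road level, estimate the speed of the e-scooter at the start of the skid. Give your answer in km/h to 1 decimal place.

Initial speed ≈ 21.6 km/h

Deceleration a = μg = 0.2 × 9.8 = 1.960 m/s².
v = √(2a·d) = √(2 × 1.960 × 9.2) = √36.064 = 6.0053 m/s.
= 6.0053 × 3.6 = 21.619 km/h.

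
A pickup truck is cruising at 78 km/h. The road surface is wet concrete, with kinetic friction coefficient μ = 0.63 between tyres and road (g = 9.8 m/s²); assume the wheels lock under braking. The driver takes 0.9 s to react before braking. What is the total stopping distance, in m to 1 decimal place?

78 km/h ÷ 3.6 = 21.6667 m/s.
a = μg = 0.63 × 9.8 = 6.174 m/s².
Reaction distance = v·t_r = 21.6667 × 0.9 = 19.500 m.
Braking distance = v²/(2a) = 21.6667² / (2 × 6.174) = 469.446 / 12.348 = 38.018 m.
Total = 19.500 + 38.018 = 57.518 m.

Total stopping distance ≈ 57.5 m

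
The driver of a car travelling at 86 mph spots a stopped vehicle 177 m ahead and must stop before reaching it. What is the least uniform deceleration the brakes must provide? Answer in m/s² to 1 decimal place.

86 mph × 0.44704 = 38.4454 m/s.
v² = 2a·d ⇒ a = v²/(2d) = 38.4454² / (2 × 177.000) = 1478.049 / 354.000 = 4.1753 m/s².

Required deceleration ≈ 4.2 m/s²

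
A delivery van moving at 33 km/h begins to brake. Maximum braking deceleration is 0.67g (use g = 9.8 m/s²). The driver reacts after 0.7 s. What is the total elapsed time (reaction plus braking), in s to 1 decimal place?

Total time ≈ 2.1 s

33 km/h ÷ 3.6 = 9.1667 m/s.
a = 0.67 × 9.8 = 6.566 m/s².
Braking time = v/a = 9.1667 / 6.566 = 1.396 s.
Total = 0.7 + 1.396 = 2.096 s.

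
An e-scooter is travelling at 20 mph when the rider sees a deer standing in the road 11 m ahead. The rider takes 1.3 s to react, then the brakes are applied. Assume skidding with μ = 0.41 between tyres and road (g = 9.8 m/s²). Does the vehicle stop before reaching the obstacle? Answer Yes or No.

20 mph × 0.44704 = 8.9408 m/s.
a = μg = 0.41 × 9.8 = 4.018 m/s².
Reaction distance = 8.9408 × 1.3 = 11.623 m.
Braking distance = v²/(2a) = 79.938 / 8.036 = 9.947 m.
Total stopping distance = 11.623 + 9.947 = 21.570 m, vs 11 m available — it cannot stop in time and overshoots by 21.570 − 11 = 10.570 m.

No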